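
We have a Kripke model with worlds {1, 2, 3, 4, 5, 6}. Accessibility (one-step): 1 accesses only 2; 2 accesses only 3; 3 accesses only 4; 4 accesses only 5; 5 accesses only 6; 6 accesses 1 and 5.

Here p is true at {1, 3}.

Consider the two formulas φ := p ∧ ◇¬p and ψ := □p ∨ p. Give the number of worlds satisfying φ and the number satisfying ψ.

For p ∧ ◇¬p:
1: p is T, ◇¬p is T. ✓
2: p is F, ◇¬p is F. ✗
3: p is T, ◇¬p is T. ✓
4: p is F, ◇¬p is T. ✗
5: p is F, ◇¬p is T. ✗
6: p is F, ◇¬p is T. ✗
— 2 worlds.
For □p ∨ p:
1: □p is F, p is T. ✓
2: □p is T, p is F. ✓
3: □p is F, p is T. ✓
4: □p is F, p is F. ✗
5: □p is F, p is F. ✗
6: □p is F, p is F. ✗
— 3 worlds.

2 and 3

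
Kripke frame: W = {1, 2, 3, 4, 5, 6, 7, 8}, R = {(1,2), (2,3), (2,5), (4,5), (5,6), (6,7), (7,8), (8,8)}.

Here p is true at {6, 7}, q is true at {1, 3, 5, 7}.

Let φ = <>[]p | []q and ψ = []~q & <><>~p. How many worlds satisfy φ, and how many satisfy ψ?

For <>[]p | []q:
1: <>[]p is F, []q is F. ✗
2: <>[]p is T, []q is T. ✓
3: <>[]p is F, []q is T. ✓
4: <>[]p is T, []q is T. ✓
5: <>[]p is T, []q is F. ✓
6: <>[]p is F, []q is T. ✓
7: <>[]p is F, []q is F. ✗
8: <>[]p is F, []q is F. ✗
— 5 worlds.
For []~q & <><>~p:
1: []~q is T, <><>~p is T. ✓
2: []~q is F, <><>~p is F. ✗
3: []~q is T, <><>~p is F. ✗
4: []~q is F, <><>~p is F. ✗
5: []~q is T, <><>~p is F. ✗
6: []~q is F, <><>~p is T. ✗
7: []~q is T, <><>~p is T. ✓
8: []~q is T, <><>~p is T. ✓
— 3 worlds.

5 and 3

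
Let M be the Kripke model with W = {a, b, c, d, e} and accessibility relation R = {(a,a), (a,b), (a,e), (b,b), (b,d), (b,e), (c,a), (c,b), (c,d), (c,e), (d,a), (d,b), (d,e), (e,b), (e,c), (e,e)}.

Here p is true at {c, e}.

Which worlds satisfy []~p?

∅

a: successors {a, b, e}; ~p there: a:T, b:T, e:F. ✗
b: successors {b, d, e}; ~p there: b:T, d:T, e:F. ✗
c: successors {a, b, d, e}; ~p there: a:T, b:T, d:T, e:F. ✗
d: successors {a, b, e}; ~p there: a:T, b:T, e:F. ✗
e: successors {b, c, e}; ~p there: b:T, c:F, e:F. ✗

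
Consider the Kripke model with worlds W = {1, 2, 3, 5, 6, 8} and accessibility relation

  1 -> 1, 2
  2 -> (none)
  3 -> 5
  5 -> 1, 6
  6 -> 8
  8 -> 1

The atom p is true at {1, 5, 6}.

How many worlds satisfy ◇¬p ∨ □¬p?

1: ◇¬p is T, □¬p is F. ✓
2: ◇¬p is F, □¬p is T. ✓
3: ◇¬p is F, □¬p is F. ✗
5: ◇¬p is F, □¬p is F. ✗
6: ◇¬p is T, □¬p is T. ✓
8: ◇¬p is F, □¬p is F. ✗
Satisfying worlds: {1, 2, 6}.

3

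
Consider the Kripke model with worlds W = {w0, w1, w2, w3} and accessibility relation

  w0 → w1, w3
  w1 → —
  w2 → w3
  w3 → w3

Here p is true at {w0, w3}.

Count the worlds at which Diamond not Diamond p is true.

w0: successors {w1, w3}; not Diamond p there: w1:T, w3:F. ✓
w1: no successors, so Diamond not Diamond p fails. ✗
w2: successors {w3}; not Diamond p there: w3:F. ✗
w3: successors {w3}; not Diamond p there: w3:F. ✗
Satisfying worlds: {w0}.

1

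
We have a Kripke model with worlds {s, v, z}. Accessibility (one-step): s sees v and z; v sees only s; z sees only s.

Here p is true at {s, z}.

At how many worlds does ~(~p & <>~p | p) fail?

s: ~p & <>~p | p is T. ✗
v: ~p & <>~p | p is F. ✓
z: ~p & <>~p | p is T. ✗
Satisfying worlds: {v}.
So ~(~p & <>~p | p) fails at the other 2 worlds.

2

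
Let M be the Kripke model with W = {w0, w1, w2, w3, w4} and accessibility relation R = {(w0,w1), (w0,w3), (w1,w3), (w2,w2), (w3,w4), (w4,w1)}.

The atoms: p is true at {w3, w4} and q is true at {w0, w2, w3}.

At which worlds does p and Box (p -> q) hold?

{w4}

w0: p is F, Box (p -> q) is T. ✗
w1: p is F, Box (p -> q) is T. ✗
w2: p is F, Box (p -> q) is T. ✗
w3: p is T, Box (p -> q) is F. ✗
w4: p is T, Box (p -> q) is T. ✓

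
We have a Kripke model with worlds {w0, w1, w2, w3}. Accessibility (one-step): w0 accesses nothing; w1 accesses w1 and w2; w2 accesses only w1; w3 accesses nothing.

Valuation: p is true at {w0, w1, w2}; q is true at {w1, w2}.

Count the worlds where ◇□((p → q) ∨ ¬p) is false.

2

w0: no successors, so ◇□((p → q) ∨ ¬p) fails. ✗
w1: successors {w1, w2}; □((p → q) ∨ ¬p) there: w1:T, w2:T. ✓
w2: successors {w1}; □((p → q) ∨ ¬p) there: w1:T. ✓
w3: no successors, so ◇□((p → q) ∨ ¬p) fails. ✗
Satisfying worlds: {w1, w2}.
So ◇□((p → q) ∨ ¬p) fails at the other 2 worlds.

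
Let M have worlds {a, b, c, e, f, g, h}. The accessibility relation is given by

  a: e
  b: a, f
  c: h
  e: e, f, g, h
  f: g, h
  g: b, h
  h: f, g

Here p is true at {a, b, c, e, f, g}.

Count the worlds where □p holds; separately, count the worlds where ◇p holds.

For □p:
a: successors {e}; p there: e:T. ✓
b: successors {a, f}; p there: a:T, f:T. ✓
c: successors {h}; p there: h:F. ✗
e: successors {e, f, g, h}; p there: e:T, f:T, g:T, h:F. ✗
f: successors {g, h}; p there: g:T, h:F. ✗
g: successors {b, h}; p there: b:T, h:F. ✗
h: successors {f, g}; p there: f:T, g:T. ✓
— 3 worlds.
For ◇p:
a: successors {e}; p there: e:T. ✓
b: successors {a, f}; p there: a:T, f:T. ✓
c: successors {h}; p there: h:F. ✗
e: successors {e, f, g, h}; p there: e:T, f:T, g:T, h:F. ✓
f: successors {g, h}; p there: g:T, h:F. ✓
g: successors {b, h}; p there: b:T, h:F. ✓
h: successors {f, g}; p there: f:T, g:T. ✓
— 6 worlds.

3 and 6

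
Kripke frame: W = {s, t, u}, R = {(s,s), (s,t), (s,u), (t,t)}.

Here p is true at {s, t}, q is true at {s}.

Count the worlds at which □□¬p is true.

s: successors {s, t, u}; □¬p there: s:F, t:F, u:T. ✗
t: successors {t}; □¬p there: t:F. ✗
u: no successors, so □□¬p holds vacuously. ✓
Satisfying worlds: {u}.

1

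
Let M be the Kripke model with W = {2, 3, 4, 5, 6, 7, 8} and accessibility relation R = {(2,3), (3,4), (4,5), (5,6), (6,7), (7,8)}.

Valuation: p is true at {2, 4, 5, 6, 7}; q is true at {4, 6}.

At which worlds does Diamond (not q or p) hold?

{2, 3, 4, 5, 6, 7}

2: successors {3}; not q or p there: 3:T. ✓
3: successors {4}; not q or p there: 4:T. ✓
4: successors {5}; not q or p there: 5:T. ✓
5: successors {6}; not q or p there: 6:T. ✓
6: successors {7}; not q or p there: 7:T. ✓
7: successors {8}; not q or p there: 8:T. ✓
8: no successors, so Diamond (not q or p) fails. ✗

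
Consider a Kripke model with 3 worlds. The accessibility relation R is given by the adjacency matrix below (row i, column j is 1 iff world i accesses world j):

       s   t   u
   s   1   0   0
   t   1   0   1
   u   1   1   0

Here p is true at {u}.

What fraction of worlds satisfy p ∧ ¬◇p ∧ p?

s: p is F, ¬◇p ∧ p is F. ✗
t: p is F, ¬◇p ∧ p is F. ✗
u: p is T, ¬◇p ∧ p is T. ✓
That's 1 of 3 worlds, so 1/3.

1/3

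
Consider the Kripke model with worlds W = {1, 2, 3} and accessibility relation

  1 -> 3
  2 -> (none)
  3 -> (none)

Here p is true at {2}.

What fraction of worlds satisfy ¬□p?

1: □p is F. ✓
2: □p is T. ✗
3: □p is T. ✗
That's 1 of 3 worlds, so 1/3.

1/3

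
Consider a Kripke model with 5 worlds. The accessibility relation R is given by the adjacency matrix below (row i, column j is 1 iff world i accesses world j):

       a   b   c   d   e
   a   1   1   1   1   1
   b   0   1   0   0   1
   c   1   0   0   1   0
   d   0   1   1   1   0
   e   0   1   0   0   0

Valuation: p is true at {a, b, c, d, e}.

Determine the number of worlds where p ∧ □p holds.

5

a: p is T, □p is T. ✓
b: p is T, □p is T. ✓
c: p is T, □p is T. ✓
d: p is T, □p is T. ✓
e: p is T, □p is T. ✓
Satisfying worlds: {a, b, c, d, e}.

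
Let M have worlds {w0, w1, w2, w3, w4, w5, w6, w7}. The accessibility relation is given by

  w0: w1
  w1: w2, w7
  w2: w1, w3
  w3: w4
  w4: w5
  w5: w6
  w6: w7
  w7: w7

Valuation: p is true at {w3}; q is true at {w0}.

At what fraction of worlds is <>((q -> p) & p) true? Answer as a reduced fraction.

1/8

w0: successors {w1}; (q -> p) & p there: w1:F. ✗
w1: successors {w2, w7}; (q -> p) & p there: w2:F, w7:F. ✗
w2: successors {w1, w3}; (q -> p) & p there: w1:F, w3:T. ✓
w3: successors {w4}; (q -> p) & p there: w4:F. ✗
w4: successors {w5}; (q -> p) & p there: w5:F. ✗
w5: successors {w6}; (q -> p) & p there: w6:F. ✗
w6: successors {w7}; (q -> p) & p there: w7:F. ✗
w7: successors {w7}; (q -> p) & p there: w7:F. ✗
That's 1 of 8 worlds, so 1/8.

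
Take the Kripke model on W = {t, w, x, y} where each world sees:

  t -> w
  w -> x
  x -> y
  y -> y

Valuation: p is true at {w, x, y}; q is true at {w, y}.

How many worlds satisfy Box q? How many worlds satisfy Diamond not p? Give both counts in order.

For Box q:
t: successors {w}; q there: w:T. ✓
w: successors {x}; q there: x:F. ✗
x: successors {y}; q there: y:T. ✓
y: successors {y}; q there: y:T. ✓
— 3 worlds.
For Diamond not p:
t: successors {w}; not p there: w:F. ✗
w: successors {x}; not p there: x:F. ✗
x: successors {y}; not p there: y:F. ✗
y: successors {y}; not p there: y:F. ✗
— 0 worlds.

3 and 0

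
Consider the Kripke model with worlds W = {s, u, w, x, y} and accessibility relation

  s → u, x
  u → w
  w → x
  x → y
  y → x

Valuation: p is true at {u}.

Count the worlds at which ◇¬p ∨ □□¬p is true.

5

s: ◇¬p is T, □□¬p is T. ✓
u: ◇¬p is T, □□¬p is T. ✓
w: ◇¬p is T, □□¬p is T. ✓
x: ◇¬p is T, □□¬p is T. ✓
y: ◇¬p is T, □□¬p is T. ✓
Satisfying worlds: {s, u, w, x, y}.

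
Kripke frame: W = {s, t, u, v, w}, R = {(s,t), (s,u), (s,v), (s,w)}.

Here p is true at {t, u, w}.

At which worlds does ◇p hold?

{s}

s: successors {t, u, v, w}; p there: t:T, u:T, v:F, w:T. ✓
t: no successors, so ◇p fails. ✗
u: no successors, so ◇p fails. ✗
v: no successors, so ◇p fails. ✗
w: no successors, so ◇p fails. ✗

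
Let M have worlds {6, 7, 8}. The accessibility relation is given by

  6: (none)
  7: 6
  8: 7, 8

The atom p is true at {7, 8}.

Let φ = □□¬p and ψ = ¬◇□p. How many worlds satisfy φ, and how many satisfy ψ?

For □□¬p:
6: no successors, so □□¬p holds vacuously. ✓
7: successors {6}; □¬p there: 6:T. ✓
8: successors {7, 8}; □¬p there: 7:T, 8:F. ✗
— 2 worlds.
For ¬◇□p:
6: ◇□p is F. ✓
7: ◇□p is T. ✗
8: ◇□p is T. ✗
— 1 world.

2 and 1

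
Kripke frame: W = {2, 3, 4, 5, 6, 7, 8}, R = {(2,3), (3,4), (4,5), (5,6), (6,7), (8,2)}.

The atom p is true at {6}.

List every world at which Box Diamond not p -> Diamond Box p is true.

2: Box Diamond not p is T, Diamond Box p is F. ✗
3: Box Diamond not p is T, Diamond Box p is F. ✗
4: Box Diamond not p is F, Diamond Box p is T. ✓
5: Box Diamond not p is T, Diamond Box p is F. ✗
6: Box Diamond not p is F, Diamond Box p is T. ✓
7: Box Diamond not p is T, Diamond Box p is F. ✗
8: Box Diamond not p is T, Diamond Box p is F. ✗

{4, 6}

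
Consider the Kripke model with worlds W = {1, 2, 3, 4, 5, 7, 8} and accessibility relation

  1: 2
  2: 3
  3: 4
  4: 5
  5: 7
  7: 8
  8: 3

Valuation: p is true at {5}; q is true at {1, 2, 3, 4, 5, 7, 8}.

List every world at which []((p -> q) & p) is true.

1: successors {2}; (p -> q) & p there: 2:F. ✗
2: successors {3}; (p -> q) & p there: 3:F. ✗
3: successors {4}; (p -> q) & p there: 4:F. ✗
4: successors {5}; (p -> q) & p there: 5:T. ✓
5: successors {7}; (p -> q) & p there: 7:F. ✗
7: successors {8}; (p -> q) & p there: 8:F. ✗
8: successors {3}; (p -> q) & p there: 3:F. ✗

{4}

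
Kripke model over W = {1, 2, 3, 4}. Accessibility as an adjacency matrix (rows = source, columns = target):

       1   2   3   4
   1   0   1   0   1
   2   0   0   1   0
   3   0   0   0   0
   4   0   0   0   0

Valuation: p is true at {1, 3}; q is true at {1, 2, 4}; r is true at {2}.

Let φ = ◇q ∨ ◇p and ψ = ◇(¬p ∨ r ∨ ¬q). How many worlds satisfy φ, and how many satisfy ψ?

For ◇q ∨ ◇p:
1: ◇q is T, ◇p is F. ✓
2: ◇q is F, ◇p is T. ✓
3: ◇q is F, ◇p is F. ✗
4: ◇q is F, ◇p is F. ✗
— 2 worlds.
For ◇(¬p ∨ r ∨ ¬q):
1: successors {2, 4}; ¬p ∨ r ∨ ¬q there: 2:T, 4:T. ✓
2: successors {3}; ¬p ∨ r ∨ ¬q there: 3:T. ✓
3: no successors, so ◇(¬p ∨ r ∨ ¬q) fails. ✗
4: no successors, so ◇(¬p ∨ r ∨ ¬q) fails. ✗
— 2 worlds.

2 and 2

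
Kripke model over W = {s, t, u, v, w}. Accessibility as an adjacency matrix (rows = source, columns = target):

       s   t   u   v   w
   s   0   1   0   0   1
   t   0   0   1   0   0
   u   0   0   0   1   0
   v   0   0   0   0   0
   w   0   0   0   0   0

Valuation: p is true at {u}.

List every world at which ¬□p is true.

s: □p is F. ✓
t: □p is T. ✗
u: □p is F. ✓
v: □p is T. ✗
w: □p is T. ✗

{s, u}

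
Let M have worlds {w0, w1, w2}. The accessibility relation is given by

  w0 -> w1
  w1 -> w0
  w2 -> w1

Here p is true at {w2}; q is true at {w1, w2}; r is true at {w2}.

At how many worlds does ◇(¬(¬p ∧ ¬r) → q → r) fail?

0

w0: successors {w1}; ¬(¬p ∧ ¬r) → q → r there: w1:T. ✓
w1: successors {w0}; ¬(¬p ∧ ¬r) → q → r there: w0:T. ✓
w2: successors {w1}; ¬(¬p ∧ ¬r) → q → r there: w1:T. ✓
Satisfying worlds: {w0, w1, w2}.
So ◇(¬(¬p ∧ ¬r) → q → r) fails at the other 0 worlds.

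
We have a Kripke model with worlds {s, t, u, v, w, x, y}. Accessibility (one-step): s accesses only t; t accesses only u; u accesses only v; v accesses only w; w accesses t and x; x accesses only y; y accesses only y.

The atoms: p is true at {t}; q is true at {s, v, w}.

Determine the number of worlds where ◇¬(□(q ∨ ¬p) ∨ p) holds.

1

s: successors {t}; ¬(□(q ∨ ¬p) ∨ p) there: t:F. ✗
t: successors {u}; ¬(□(q ∨ ¬p) ∨ p) there: u:F. ✗
u: successors {v}; ¬(□(q ∨ ¬p) ∨ p) there: v:F. ✗
v: successors {w}; ¬(□(q ∨ ¬p) ∨ p) there: w:T. ✓
w: successors {t, x}; ¬(□(q ∨ ¬p) ∨ p) there: t:F, x:F. ✗
x: successors {y}; ¬(□(q ∨ ¬p) ∨ p) there: y:F. ✗
y: successors {y}; ¬(□(q ∨ ¬p) ∨ p) there: y:F. ✗
Satisfying worlds: {v}.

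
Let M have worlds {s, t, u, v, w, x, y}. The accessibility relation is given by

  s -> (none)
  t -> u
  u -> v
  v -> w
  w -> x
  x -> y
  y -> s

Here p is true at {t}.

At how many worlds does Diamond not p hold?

s: no successors, so Diamond not p fails. ✗
t: successors {u}; not p there: u:T. ✓
u: successors {v}; not p there: v:T. ✓
v: successors {w}; not p there: w:T. ✓
w: successors {x}; not p there: x:T. ✓
x: successors {y}; not p there: y:T. ✓
y: successors {s}; not p there: s:T. ✓
Satisfying worlds: {t, u, v, w, x, y}.

6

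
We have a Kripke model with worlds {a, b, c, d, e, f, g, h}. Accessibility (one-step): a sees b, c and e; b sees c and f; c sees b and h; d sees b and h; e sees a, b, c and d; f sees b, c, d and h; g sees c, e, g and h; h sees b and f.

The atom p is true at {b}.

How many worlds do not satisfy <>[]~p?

1

a: successors {b, c, e}; []~p there: b:T, c:F, e:F. ✓
b: successors {c, f}; []~p there: c:F, f:F. ✗
c: successors {b, h}; []~p there: b:T, h:F. ✓
d: successors {b, h}; []~p there: b:T, h:F. ✓
e: successors {a, b, c, d}; []~p there: a:F, b:T, c:F, d:F. ✓
f: successors {b, c, d, h}; []~p there: b:T, c:F, d:F, h:F. ✓
g: successors {c, e, g, h}; []~p there: c:F, e:F, g:T, h:F. ✓
h: successors {b, f}; []~p there: b:T, f:F. ✓
Satisfying worlds: {a, c, d, e, f, g, h}.
So <>[]~p fails at the other 1 world.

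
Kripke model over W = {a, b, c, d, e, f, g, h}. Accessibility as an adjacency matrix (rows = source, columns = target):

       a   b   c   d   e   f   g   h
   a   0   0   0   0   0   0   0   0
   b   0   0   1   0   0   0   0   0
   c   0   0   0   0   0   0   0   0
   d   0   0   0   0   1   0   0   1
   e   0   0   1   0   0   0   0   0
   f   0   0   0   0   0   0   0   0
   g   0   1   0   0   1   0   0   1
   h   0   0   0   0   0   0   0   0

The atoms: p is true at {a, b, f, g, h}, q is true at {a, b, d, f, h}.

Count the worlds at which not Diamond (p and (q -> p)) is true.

6

a: Diamond (p and (q -> p)) is F. ✓
b: Diamond (p and (q -> p)) is F. ✓
c: Diamond (p and (q -> p)) is F. ✓
d: Diamond (p and (q -> p)) is T. ✗
e: Diamond (p and (q -> p)) is F. ✓
f: Diamond (p and (q -> p)) is F. ✓
g: Diamond (p and (q -> p)) is T. ✗
h: Diamond (p and (q -> p)) is F. ✓
Satisfying worlds: {a, b, c, e, f, h}.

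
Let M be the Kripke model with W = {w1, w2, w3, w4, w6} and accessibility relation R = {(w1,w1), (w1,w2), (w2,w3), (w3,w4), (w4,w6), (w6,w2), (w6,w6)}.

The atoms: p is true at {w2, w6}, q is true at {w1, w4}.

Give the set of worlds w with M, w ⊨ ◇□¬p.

{w1, w2, w6}

w1: successors {w1, w2}; □¬p there: w1:F, w2:T. ✓
w2: successors {w3}; □¬p there: w3:T. ✓
w3: successors {w4}; □¬p there: w4:F. ✗
w4: successors {w6}; □¬p there: w6:F. ✗
w6: successors {w2, w6}; □¬p there: w2:T, w6:F. ✓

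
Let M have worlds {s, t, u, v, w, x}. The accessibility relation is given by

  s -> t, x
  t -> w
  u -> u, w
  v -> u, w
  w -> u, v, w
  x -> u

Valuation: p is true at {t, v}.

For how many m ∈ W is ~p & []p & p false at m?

s: ~p is T, []p & p is F. ✗
t: ~p is F, []p & p is F. ✗
u: ~p is T, []p & p is F. ✗
v: ~p is F, []p & p is F. ✗
w: ~p is T, []p & p is F. ✗
x: ~p is T, []p & p is F. ✗
Satisfying worlds: ∅.
So ~p & []p & p fails at the other 6 worlds.

6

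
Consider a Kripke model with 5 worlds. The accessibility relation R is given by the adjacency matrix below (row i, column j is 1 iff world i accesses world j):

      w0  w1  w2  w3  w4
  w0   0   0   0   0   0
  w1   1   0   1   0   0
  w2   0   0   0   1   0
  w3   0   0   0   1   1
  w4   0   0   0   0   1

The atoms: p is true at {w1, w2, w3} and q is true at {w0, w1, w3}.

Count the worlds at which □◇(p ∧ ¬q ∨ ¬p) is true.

4

w0: no successors, so □◇(p ∧ ¬q ∨ ¬p) holds vacuously. ✓
w1: successors {w0, w2}; ◇(p ∧ ¬q ∨ ¬p) there: w0:F, w2:F. ✗
w2: successors {w3}; ◇(p ∧ ¬q ∨ ¬p) there: w3:T. ✓
w3: successors {w3, w4}; ◇(p ∧ ¬q ∨ ¬p) there: w3:T, w4:T. ✓
w4: successors {w4}; ◇(p ∧ ¬q ∨ ¬p) there: w4:T. ✓
Satisfying worlds: {w0, w2, w3, w4}.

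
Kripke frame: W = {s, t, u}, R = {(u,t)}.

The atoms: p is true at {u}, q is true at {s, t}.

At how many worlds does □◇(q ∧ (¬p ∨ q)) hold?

s: no successors, so □◇(q ∧ (¬p ∨ q)) holds vacuously. ✓
t: no successors, so □◇(q ∧ (¬p ∨ q)) holds vacuously. ✓
u: successors {t}; ◇(q ∧ (¬p ∨ q)) there: t:F. ✗
Satisfying worlds: {s, t}.

2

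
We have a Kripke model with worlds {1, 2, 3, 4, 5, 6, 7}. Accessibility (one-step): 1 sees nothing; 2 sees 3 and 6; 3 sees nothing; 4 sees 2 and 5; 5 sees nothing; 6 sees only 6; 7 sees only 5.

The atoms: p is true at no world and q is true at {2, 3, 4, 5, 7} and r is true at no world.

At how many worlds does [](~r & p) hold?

1: no successors, so [](~r & p) holds vacuously. ✓
2: successors {3, 6}; ~r & p there: 3:F, 6:F. ✗
3: no successors, so [](~r & p) holds vacuously. ✓
4: successors {2, 5}; ~r & p there: 2:F, 5:F. ✗
5: no successors, so [](~r & p) holds vacuously. ✓
6: successors {6}; ~r & p there: 6:F. ✗
7: successors {5}; ~r & p there: 5:F. ✗
Satisfying worlds: {1, 3, 5}.

3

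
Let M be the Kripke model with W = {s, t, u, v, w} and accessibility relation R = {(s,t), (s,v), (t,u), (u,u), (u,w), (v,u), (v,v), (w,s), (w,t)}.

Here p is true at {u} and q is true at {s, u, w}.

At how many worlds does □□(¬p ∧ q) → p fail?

0

s: □□(¬p ∧ q) is F, p is F. ✓
t: □□(¬p ∧ q) is F, p is F. ✓
u: □□(¬p ∧ q) is F, p is T. ✓
v: □□(¬p ∧ q) is F, p is F. ✓
w: □□(¬p ∧ q) is F, p is F. ✓
Satisfying worlds: {s, t, u, v, w}.
So □□(¬p ∧ q) → p fails at the other 0 worlds.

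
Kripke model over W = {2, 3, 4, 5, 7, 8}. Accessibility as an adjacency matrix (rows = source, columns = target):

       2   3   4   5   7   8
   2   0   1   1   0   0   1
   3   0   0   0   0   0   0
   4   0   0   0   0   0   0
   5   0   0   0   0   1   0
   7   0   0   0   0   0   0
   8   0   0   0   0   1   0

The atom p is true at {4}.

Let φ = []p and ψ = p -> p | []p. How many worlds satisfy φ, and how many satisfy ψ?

3 and 6

For []p:
2: successors {3, 4, 8}; p there: 3:F, 4:T, 8:F. ✗
3: no successors, so []p holds vacuously. ✓
4: no successors, so []p holds vacuously. ✓
5: successors {7}; p there: 7:F. ✗
7: no successors, so []p holds vacuously. ✓
8: successors {7}; p there: 7:F. ✗
— 3 worlds.
For p -> p | []p:
2: p is F, p | []p is F. ✓
3: p is F, p | []p is T. ✓
4: p is T, p | []p is T. ✓
5: p is F, p | []p is F. ✓
7: p is F, p | []p is T. ✓
8: p is F, p | []p is F. ✓
— 6 worlds.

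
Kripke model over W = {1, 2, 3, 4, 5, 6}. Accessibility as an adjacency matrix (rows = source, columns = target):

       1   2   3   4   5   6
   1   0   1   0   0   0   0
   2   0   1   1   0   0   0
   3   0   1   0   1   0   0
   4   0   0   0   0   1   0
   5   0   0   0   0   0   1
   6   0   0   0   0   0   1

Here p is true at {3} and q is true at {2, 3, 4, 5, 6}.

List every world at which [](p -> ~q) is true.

{1, 3, 4, 5, 6}

1: successors {2}; p -> ~q there: 2:T. ✓
2: successors {2, 3}; p -> ~q there: 2:T, 3:F. ✗
3: successors {2, 4}; p -> ~q there: 2:T, 4:T. ✓
4: successors {5}; p -> ~q there: 5:T. ✓
5: successors {6}; p -> ~q there: 6:T. ✓
6: successors {6}; p -> ~q there: 6:T. ✓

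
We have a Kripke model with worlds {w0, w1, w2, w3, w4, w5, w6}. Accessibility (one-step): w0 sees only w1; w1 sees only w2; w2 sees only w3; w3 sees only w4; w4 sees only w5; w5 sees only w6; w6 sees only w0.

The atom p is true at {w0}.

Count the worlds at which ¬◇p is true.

w0: ◇p is F. ✓
w1: ◇p is F. ✓
w2: ◇p is F. ✓
w3: ◇p is F. ✓
w4: ◇p is F. ✓
w5: ◇p is F. ✓
w6: ◇p is T. ✗
Satisfying worlds: {w0, w1, w2, w3, w4, w5}.

6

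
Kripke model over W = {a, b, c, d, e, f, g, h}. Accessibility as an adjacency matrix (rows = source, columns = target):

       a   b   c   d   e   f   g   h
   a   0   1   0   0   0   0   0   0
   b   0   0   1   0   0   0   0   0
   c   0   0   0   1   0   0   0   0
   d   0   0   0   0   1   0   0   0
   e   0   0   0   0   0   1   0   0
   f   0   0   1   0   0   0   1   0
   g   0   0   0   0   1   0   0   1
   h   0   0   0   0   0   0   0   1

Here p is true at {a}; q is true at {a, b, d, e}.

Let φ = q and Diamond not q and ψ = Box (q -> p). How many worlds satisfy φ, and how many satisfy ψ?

2 and 4

For q and Diamond not q:
a: q is T, Diamond not q is F. ✗
b: q is T, Diamond not q is T. ✓
c: q is F, Diamond not q is F. ✗
d: q is T, Diamond not q is F. ✗
e: q is T, Diamond not q is T. ✓
f: q is F, Diamond not q is T. ✗
g: q is F, Diamond not q is T. ✗
h: q is F, Diamond not q is T. ✗
— 2 worlds.
For Box (q -> p):
a: successors {b}; q -> p there: b:F. ✗
b: successors {c}; q -> p there: c:T. ✓
c: successors {d}; q -> p there: d:F. ✗
d: successors {e}; q -> p there: e:F. ✗
e: successors {f}; q -> p there: f:T. ✓
f: successors {c, g}; q -> p there: c:T, g:T. ✓
g: successors {e, h}; q -> p there: e:F, h:T. ✗
h: successors {h}; q -> p there: h:T. ✓
— 4 worlds.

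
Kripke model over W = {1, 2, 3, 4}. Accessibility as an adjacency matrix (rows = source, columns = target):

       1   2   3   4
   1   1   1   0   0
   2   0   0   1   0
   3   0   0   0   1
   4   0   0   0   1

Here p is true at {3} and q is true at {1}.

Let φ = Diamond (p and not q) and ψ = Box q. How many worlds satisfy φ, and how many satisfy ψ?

1 and 0

For Diamond (p and not q):
1: successors {1, 2}; p and not q there: 1:F, 2:F. ✗
2: successors {3}; p and not q there: 3:T. ✓
3: successors {4}; p and not q there: 4:F. ✗
4: successors {4}; p and not q there: 4:F. ✗
— 1 world.
For Box q:
1: successors {1, 2}; q there: 1:T, 2:F. ✗
2: successors {3}; q there: 3:F. ✗
3: successors {4}; q there: 4:F. ✗
4: successors {4}; q there: 4:F. ✗
— 0 worlds.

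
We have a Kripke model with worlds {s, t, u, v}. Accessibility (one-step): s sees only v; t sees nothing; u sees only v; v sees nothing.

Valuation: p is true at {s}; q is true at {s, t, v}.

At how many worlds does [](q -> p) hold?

s: successors {v}; q -> p there: v:F. ✗
t: no successors, so [](q -> p) holds vacuously. ✓
u: successors {v}; q -> p there: v:F. ✗
v: no successors, so [](q -> p) holds vacuously. ✓
Satisfying worlds: {t, v}.

2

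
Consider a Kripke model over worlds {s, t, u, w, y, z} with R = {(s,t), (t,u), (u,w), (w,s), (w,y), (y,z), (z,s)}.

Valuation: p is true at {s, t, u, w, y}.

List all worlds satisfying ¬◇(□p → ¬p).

{s, t, u, z}

s: ◇(□p → ¬p) is F. ✓
t: ◇(□p → ¬p) is F. ✓
u: ◇(□p → ¬p) is F. ✓
w: ◇(□p → ¬p) is T. ✗
y: ◇(□p → ¬p) is T. ✗
z: ◇(□p → ¬p) is F. ✓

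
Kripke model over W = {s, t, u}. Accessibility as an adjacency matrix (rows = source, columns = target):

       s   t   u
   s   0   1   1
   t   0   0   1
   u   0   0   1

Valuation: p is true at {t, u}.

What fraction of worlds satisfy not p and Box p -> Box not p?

2/3

s: not p and Box p is T, Box not p is F. ✗
t: not p and Box p is F, Box not p is F. ✓
u: not p and Box p is F, Box not p is F. ✓
That's 2 of 3 worlds, so 2/3.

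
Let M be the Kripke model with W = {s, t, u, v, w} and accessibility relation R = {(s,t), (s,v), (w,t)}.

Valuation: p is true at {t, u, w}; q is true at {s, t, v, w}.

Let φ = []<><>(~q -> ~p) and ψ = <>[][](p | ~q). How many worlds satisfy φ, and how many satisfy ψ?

For []<><>(~q -> ~p):
s: successors {t, v}; <><>(~q -> ~p) there: t:F, v:F. ✗
t: no successors, so []<><>(~q -> ~p) holds vacuously. ✓
u: no successors, so []<><>(~q -> ~p) holds vacuously. ✓
v: no successors, so []<><>(~q -> ~p) holds vacuously. ✓
w: successors {t}; <><>(~q -> ~p) there: t:F. ✗
— 3 worlds.
For <>[][](p | ~q):
s: successors {t, v}; [][](p | ~q) there: t:T, v:T. ✓
t: no successors, so <>[][](p | ~q) fails. ✗
u: no successors, so <>[][](p | ~q) fails. ✗
v: no successors, so <>[][](p | ~q) fails. ✗
w: successors {t}; [][](p | ~q) there: t:T. ✓
— 2 worlds.

3 and 2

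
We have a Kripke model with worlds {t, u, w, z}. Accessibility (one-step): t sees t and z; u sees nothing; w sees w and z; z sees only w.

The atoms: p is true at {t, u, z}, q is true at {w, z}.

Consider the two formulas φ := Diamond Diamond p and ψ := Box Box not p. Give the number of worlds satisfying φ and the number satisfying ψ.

For Diamond Diamond p:
t: successors {t, z}; Diamond p there: t:T, z:F. ✓
u: no successors, so Diamond Diamond p fails. ✗
w: successors {w, z}; Diamond p there: w:T, z:F. ✓
z: successors {w}; Diamond p there: w:T. ✓
— 3 worlds.
For Box Box not p:
t: successors {t, z}; Box not p there: t:F, z:T. ✗
u: no successors, so Box Box not p holds vacuously. ✓
w: successors {w, z}; Box not p there: w:F, z:T. ✗
z: successors {w}; Box not p there: w:F. ✗
— 1 world.

3 and 1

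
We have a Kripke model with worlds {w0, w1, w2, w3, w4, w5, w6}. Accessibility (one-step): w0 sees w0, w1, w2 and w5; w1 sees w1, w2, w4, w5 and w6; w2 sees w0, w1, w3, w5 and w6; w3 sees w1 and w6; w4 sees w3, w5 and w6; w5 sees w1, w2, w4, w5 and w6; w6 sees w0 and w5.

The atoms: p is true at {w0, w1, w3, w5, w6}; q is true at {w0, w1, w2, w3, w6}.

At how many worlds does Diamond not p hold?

3

w0: successors {w0, w1, w2, w5}; not p there: w0:F, w1:F, w2:T, w5:F. ✓
w1: successors {w1, w2, w4, w5, w6}; not p there: w1:F, w2:T, w4:T, w5:F, w6:F. ✓
w2: successors {w0, w1, w3, w5, w6}; not p there: w0:F, w1:F, w3:F, w5:F, w6:F. ✗
w3: successors {w1, w6}; not p there: w1:F, w6:F. ✗
w4: successors {w3, w5, w6}; not p there: w3:F, w5:F, w6:F. ✗
w5: successors {w1, w2, w4, w5, w6}; not p there: w1:F, w2:T, w4:T, w5:F, w6:F. ✓
w6: successors {w0, w5}; not p there: w0:F, w5:F. ✗
Satisfying worlds: {w0, w1, w5}.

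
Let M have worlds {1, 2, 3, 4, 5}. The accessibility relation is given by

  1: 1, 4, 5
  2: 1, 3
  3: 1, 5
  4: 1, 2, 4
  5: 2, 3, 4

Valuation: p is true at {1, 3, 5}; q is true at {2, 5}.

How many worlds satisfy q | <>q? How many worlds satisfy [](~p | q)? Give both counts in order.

For q | <>q:
1: q is F, <>q is T. ✓
2: q is T, <>q is F. ✓
3: q is F, <>q is T. ✓
4: q is F, <>q is T. ✓
5: q is T, <>q is T. ✓
— 5 worlds.
For [](~p | q):
1: successors {1, 4, 5}; ~p | q there: 1:F, 4:T, 5:T. ✗
2: successors {1, 3}; ~p | q there: 1:F, 3:F. ✗
3: successors {1, 5}; ~p | q there: 1:F, 5:T. ✗
4: successors {1, 2, 4}; ~p | q there: 1:F, 2:T, 4:T. ✗
5: successors {2, 3, 4}; ~p | q there: 2:T, 3:F, 4:T. ✗
— 0 worlds.

5 and 0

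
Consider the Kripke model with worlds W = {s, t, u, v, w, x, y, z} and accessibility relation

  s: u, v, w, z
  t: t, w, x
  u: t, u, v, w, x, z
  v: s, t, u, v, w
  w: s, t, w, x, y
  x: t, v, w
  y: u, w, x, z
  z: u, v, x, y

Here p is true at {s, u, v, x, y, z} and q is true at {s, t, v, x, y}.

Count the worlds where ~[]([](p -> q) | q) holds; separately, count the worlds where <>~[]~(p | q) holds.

5 and 8

For ~[]([](p -> q) | q):
s: []([](p -> q) | q) is F. ✓
t: []([](p -> q) | q) is T. ✗
u: []([](p -> q) | q) is F. ✓
v: []([](p -> q) | q) is F. ✓
w: []([](p -> q) | q) is T. ✗
x: []([](p -> q) | q) is T. ✗
y: []([](p -> q) | q) is F. ✓
z: []([](p -> q) | q) is F. ✓
— 5 worlds.
For <>~[]~(p | q):
s: successors {u, v, w, z}; ~[]~(p | q) there: u:T, v:T, w:T, z:T. ✓
t: successors {t, w, x}; ~[]~(p | q) there: t:T, w:T, x:T. ✓
u: successors {t, u, v, w, x, z}; ~[]~(p | q) there: t:T, u:T, v:T, w:T, x:T, z:T. ✓
v: successors {s, t, u, v, w}; ~[]~(p | q) there: s:T, t:T, u:T, v:T, w:T. ✓
w: successors {s, t, w, x, y}; ~[]~(p | q) there: s:T, t:T, w:T, x:T, y:T. ✓
x: successors {t, v, w}; ~[]~(p | q) there: t:T, v:T, w:T. ✓
y: successors {u, w, x, z}; ~[]~(p | q) there: u:T, w:T, x:T, z:T. ✓
z: successors {u, v, x, y}; ~[]~(p | q) there: u:T, v:T, x:T, y:T. ✓
— 8 worlds.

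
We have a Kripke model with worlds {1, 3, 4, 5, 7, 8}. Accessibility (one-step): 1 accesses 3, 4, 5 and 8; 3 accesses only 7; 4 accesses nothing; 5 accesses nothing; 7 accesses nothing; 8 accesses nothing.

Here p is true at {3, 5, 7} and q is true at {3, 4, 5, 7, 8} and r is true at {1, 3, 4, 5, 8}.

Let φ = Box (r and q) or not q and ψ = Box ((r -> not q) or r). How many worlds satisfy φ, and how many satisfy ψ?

5 and 6

For Box (r and q) or not q:
1: Box (r and q) is T, not q is T. ✓
3: Box (r and q) is F, not q is F. ✗
4: Box (r and q) is T, not q is F. ✓
5: Box (r and q) is T, not q is F. ✓
7: Box (r and q) is T, not q is F. ✓
8: Box (r and q) is T, not q is F. ✓
— 5 worlds.
For Box ((r -> not q) or r):
1: successors {3, 4, 5, 8}; (r -> not q) or r there: 3:T, 4:T, 5:T, 8:T. ✓
3: successors {7}; (r -> not q) or r there: 7:T. ✓
4: no successors, so Box ((r -> not q) or r) holds vacuously. ✓
5: no successors, so Box ((r -> not q) or r) holds vacuously. ✓
7: no successors, so Box ((r -> not q) or r) holds vacuously. ✓
8: no successors, so Box ((r -> not q) or r) holds vacuously. ✓
— 6 worlds.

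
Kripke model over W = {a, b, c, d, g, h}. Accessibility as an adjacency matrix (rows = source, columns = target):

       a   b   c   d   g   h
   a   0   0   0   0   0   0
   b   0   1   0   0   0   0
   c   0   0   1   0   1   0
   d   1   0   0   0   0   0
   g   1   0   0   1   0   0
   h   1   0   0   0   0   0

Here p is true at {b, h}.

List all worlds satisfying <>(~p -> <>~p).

a: no successors, so <>(~p -> <>~p) fails. ✗
b: successors {b}; ~p -> <>~p there: b:T. ✓
c: successors {c, g}; ~p -> <>~p there: c:T, g:T. ✓
d: successors {a}; ~p -> <>~p there: a:F. ✗
g: successors {a, d}; ~p -> <>~p there: a:F, d:T. ✓
h: successors {a}; ~p -> <>~p there: a:F. ✗

{b, c, g}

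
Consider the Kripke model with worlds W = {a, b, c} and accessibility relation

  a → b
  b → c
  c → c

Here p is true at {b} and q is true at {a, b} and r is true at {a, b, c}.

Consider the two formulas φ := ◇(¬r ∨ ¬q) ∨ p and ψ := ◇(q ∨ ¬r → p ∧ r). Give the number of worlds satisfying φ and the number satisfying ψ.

2 and 3

For ◇(¬r ∨ ¬q) ∨ p:
a: ◇(¬r ∨ ¬q) is F, p is F. ✗
b: ◇(¬r ∨ ¬q) is T, p is T. ✓
c: ◇(¬r ∨ ¬q) is T, p is F. ✓
— 2 worlds.
For ◇(q ∨ ¬r → p ∧ r):
a: successors {b}; q ∨ ¬r → p ∧ r there: b:T. ✓
b: successors {c}; q ∨ ¬r → p ∧ r there: c:T. ✓
c: successors {c}; q ∨ ¬r → p ∧ r there: c:T. ✓
— 3 worlds.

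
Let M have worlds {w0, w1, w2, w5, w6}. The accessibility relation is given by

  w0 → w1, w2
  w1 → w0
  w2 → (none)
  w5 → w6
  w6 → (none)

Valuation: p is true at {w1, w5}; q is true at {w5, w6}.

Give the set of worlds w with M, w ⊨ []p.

{w2, w6}

w0: successors {w1, w2}; p there: w1:T, w2:F. ✗
w1: successors {w0}; p there: w0:F. ✗
w2: no successors, so []p holds vacuously. ✓
w5: successors {w6}; p there: w6:F. ✗
w6: no successors, so []p holds vacuously. ✓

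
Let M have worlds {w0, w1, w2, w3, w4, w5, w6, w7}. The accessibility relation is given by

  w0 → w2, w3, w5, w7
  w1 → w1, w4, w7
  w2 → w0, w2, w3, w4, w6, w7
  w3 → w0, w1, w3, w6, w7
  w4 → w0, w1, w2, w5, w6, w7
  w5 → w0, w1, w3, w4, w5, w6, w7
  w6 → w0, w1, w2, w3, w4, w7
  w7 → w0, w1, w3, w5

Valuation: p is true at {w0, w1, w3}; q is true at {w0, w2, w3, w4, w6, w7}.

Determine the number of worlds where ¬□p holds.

8

w0: □p is F. ✓
w1: □p is F. ✓
w2: □p is F. ✓
w3: □p is F. ✓
w4: □p is F. ✓
w5: □p is F. ✓
w6: □p is F. ✓
w7: □p is F. ✓
Satisfying worlds: {w0, w1, w2, w3, w4, w5, w6, w7}.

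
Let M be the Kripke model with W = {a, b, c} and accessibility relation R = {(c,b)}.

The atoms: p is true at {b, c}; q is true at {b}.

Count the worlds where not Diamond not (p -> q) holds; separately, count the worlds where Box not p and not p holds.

For not Diamond not (p -> q):
a: Diamond not (p -> q) is F. ✓
b: Diamond not (p -> q) is F. ✓
c: Diamond not (p -> q) is F. ✓
— 3 worlds.
For Box not p and not p:
a: Box not p is T, not p is T. ✓
b: Box not p is T, not p is F. ✗
c: Box not p is F, not p is F. ✗
— 1 world.

3 and 1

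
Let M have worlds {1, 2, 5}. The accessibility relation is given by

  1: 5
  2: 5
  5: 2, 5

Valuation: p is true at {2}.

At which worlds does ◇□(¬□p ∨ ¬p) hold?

1: successors {5}; □(¬□p ∨ ¬p) there: 5:T. ✓
2: successors {5}; □(¬□p ∨ ¬p) there: 5:T. ✓
5: successors {2, 5}; □(¬□p ∨ ¬p) there: 2:T, 5:T. ✓

{1, 2, 5}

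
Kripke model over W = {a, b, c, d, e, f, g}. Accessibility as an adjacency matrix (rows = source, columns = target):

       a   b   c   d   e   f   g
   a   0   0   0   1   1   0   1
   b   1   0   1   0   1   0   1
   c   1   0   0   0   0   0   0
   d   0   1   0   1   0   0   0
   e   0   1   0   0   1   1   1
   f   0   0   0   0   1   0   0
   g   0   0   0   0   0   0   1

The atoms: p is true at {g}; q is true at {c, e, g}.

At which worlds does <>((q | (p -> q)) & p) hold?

{a, b, e, g}

a: successors {d, e, g}; (q | (p -> q)) & p there: d:F, e:F, g:T. ✓
b: successors {a, c, e, g}; (q | (p -> q)) & p there: a:F, c:F, e:F, g:T. ✓
c: successors {a}; (q | (p -> q)) & p there: a:F. ✗
d: successors {b, d}; (q | (p -> q)) & p there: b:F, d:F. ✗
e: successors {b, e, f, g}; (q | (p -> q)) & p there: b:F, e:F, f:F, g:T. ✓
f: successors {e}; (q | (p -> q)) & p there: e:F. ✗
g: successors {g}; (q | (p -> q)) & p there: g:T. ✓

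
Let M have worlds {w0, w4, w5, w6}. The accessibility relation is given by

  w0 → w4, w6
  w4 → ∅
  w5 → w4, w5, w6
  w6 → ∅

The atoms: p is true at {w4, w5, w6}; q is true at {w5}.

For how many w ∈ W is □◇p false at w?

w0: successors {w4, w6}; ◇p there: w4:F, w6:F. ✗
w4: no successors, so □◇p holds vacuously. ✓
w5: successors {w4, w5, w6}; ◇p there: w4:F, w5:T, w6:F. ✗
w6: no successors, so □◇p holds vacuously. ✓
Satisfying worlds: {w4, w6}.
So □◇p fails at the other 2 worlds.

2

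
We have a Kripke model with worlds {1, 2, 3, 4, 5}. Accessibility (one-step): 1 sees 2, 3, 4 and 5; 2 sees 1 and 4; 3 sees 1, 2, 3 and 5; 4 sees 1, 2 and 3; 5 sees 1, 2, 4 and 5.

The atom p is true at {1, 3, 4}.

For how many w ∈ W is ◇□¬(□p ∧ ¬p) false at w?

1: successors {2, 3, 4, 5}; □¬(□p ∧ ¬p) there: 2:T, 3:F, 4:F, 5:F. ✓
2: successors {1, 4}; □¬(□p ∧ ¬p) there: 1:F, 4:F. ✗
3: successors {1, 2, 3, 5}; □¬(□p ∧ ¬p) there: 1:F, 2:T, 3:F, 5:F. ✓
4: successors {1, 2, 3}; □¬(□p ∧ ¬p) there: 1:F, 2:T, 3:F. ✓
5: successors {1, 2, 4, 5}; □¬(□p ∧ ¬p) there: 1:F, 2:T, 4:F, 5:F. ✓
Satisfying worlds: {1, 3, 4, 5}.
So ◇□¬(□p ∧ ¬p) fails at the other 1 world.

1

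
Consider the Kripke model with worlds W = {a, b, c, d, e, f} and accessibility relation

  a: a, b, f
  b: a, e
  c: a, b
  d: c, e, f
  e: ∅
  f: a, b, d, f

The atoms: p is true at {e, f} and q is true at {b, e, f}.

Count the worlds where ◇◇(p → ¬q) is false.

a: successors {a, b, f}; ◇(p → ¬q) there: a:T, b:T, f:T. ✓
b: successors {a, e}; ◇(p → ¬q) there: a:T, e:F. ✓
c: successors {a, b}; ◇(p → ¬q) there: a:T, b:T. ✓
d: successors {c, e, f}; ◇(p → ¬q) there: c:T, e:F, f:T. ✓
e: no successors, so ◇◇(p → ¬q) fails. ✗
f: successors {a, b, d, f}; ◇(p → ¬q) there: a:T, b:T, d:T, f:T. ✓
Satisfying worlds: {a, b, c, d, f}.
So ◇◇(p → ¬q) fails at the other 1 world.

1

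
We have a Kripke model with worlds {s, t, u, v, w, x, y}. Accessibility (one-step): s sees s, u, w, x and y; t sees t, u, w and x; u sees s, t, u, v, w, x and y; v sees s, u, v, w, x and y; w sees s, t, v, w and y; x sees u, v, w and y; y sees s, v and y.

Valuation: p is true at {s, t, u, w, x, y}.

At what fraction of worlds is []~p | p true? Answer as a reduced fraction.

s: []~p is F, p is T. ✓
t: []~p is F, p is T. ✓
u: []~p is F, p is T. ✓
v: []~p is F, p is F. ✗
w: []~p is F, p is T. ✓
x: []~p is F, p is T. ✓
y: []~p is F, p is T. ✓
That's 6 of 7 worlds, so 6/7.

6/7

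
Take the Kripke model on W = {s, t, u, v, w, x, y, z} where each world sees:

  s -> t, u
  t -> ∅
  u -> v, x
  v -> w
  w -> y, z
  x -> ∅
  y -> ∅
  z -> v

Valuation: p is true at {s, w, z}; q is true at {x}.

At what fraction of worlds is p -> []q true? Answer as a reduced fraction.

s: p is T, []q is F. ✗
t: p is F, []q is T. ✓
u: p is F, []q is F. ✓
v: p is F, []q is F. ✓
w: p is T, []q is F. ✗
x: p is F, []q is T. ✓
y: p is F, []q is T. ✓
z: p is T, []q is F. ✗
That's 5 of 8 worlds, so 5/8.

5/8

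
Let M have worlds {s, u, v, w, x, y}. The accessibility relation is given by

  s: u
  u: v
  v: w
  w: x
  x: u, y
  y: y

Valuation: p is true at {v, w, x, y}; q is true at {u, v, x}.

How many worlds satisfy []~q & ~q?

s: []~q is F, ~q is T. ✗
u: []~q is F, ~q is F. ✗
v: []~q is T, ~q is F. ✗
w: []~q is F, ~q is T. ✗
x: []~q is F, ~q is F. ✗
y: []~q is T, ~q is T. ✓
Satisfying worlds: {y}.

1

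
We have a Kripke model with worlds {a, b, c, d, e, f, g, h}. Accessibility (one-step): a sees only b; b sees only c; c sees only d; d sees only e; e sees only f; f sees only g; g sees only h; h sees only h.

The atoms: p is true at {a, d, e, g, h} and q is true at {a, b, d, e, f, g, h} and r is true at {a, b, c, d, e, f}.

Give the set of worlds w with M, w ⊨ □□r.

a: successors {b}; □r there: b:T. ✓
b: successors {c}; □r there: c:T. ✓
c: successors {d}; □r there: d:T. ✓
d: successors {e}; □r there: e:T. ✓
e: successors {f}; □r there: f:F. ✗
f: successors {g}; □r there: g:F. ✗
g: successors {h}; □r there: h:F. ✗
h: successors {h}; □r there: h:F. ✗

{a, b, c, d}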